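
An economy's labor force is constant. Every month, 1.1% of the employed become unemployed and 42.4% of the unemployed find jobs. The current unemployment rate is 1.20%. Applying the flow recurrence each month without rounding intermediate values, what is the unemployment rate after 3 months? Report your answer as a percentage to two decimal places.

With a fixed labor force, u_{t+1} = u_t + s·(1−u_t) − f·u_t = u_t·(1−s−f) + s.
Here 1−s−f = 0.565 and s = 0.011.
u_1 = 0.012000 × 0.565 + 0.011 = 0.017780.
u_2 = 0.017780 × 0.565 + 0.011 = 0.021046.
u_3 = 0.021046 × 0.565 + 0.011 = 0.022891.

Unemployment rate after three months ≈ 2.29%.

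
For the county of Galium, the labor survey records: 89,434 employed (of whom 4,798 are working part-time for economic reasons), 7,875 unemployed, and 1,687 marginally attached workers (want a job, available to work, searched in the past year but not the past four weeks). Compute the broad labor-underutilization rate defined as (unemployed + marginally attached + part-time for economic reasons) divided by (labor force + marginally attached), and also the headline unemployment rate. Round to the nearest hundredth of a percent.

Labor force = 89,434 + 7,875 = 97,309.
Numerator = 7,875 + 1,687 + 4,798 = 14,360.
Denominator = 97,309 + 1,687 = 98,996.
Broad rate = 14,360 / 98,996 = 14.51%.
Headline unemployment rate = 7,875 / 97,309 = 8.09%.

Broad underutilization rate ≈ 14.51%; headline unemployment rate ≈ 8.09%.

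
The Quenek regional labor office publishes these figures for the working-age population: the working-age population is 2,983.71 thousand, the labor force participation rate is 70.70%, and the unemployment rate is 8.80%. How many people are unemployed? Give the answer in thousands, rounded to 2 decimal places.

About 185.63 thousand are unemployed.

Labor force = 0.7070 × 2,983.71 = 2,109.48 thousand.
Unemployed = 0.0880 × 2,109.48 ≈ 185.63 thousand.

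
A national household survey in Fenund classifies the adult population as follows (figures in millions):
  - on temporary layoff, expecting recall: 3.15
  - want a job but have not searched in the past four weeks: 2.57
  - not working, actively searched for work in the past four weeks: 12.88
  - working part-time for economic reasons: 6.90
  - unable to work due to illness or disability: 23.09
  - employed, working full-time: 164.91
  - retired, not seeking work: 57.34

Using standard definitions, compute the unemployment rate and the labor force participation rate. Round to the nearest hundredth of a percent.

Employed = 6.90 + 164.91 = 171.81 million (anyone who worked, including part-time for economic reasons, counts as employed).
Unemployed = 3.15 + 12.88 = 16.03 million (jobless and actively searching, or on temporary layoff).
Labor force = 171.81 + 16.03 = 187.84 million.
Not in labor force = 2.57 + 23.09 + 57.34 = 83.00 million (those not working and not actively searching are outside the labor force — including those who want a job but have given up searching).
Civilian working-age population = 187.84 + 83.00 = 270.84 million.
Unemployment rate = 16.03 / 187.84 = 8.53%.
Labor force participation rate = 187.84 / 270.84 = 69.35%.

Unemployment rate ≈ 8.53%; labor force participation rate ≈ 69.35%.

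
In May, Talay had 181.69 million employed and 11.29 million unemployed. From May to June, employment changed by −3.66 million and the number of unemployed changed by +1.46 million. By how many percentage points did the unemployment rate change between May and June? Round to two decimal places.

May: labor force = 181.69 + 11.29 = 192.98; u = 11.29/192.98 = 5.85%.
June: labor force = 178.03 + 12.75 = 190.78; u = 12.75/190.78 = 6.68%.
Change = 6.68% − 5.85% = +0.83 pp.

The unemployment rate changed by +0.83 percentage points.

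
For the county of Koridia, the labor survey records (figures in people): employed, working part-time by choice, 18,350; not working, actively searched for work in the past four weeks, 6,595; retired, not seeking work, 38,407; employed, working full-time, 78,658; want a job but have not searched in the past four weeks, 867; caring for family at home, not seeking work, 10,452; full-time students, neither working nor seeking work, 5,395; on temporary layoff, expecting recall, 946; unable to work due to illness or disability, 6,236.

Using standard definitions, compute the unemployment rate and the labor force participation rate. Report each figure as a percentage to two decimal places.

Employed = 18,350 + 78,658 = 97,008.
Unemployed = 6,595 + 946 = 7,541 (jobless and actively searching, or on temporary layoff).
Labor force = 97,008 + 7,541 = 104,549.
Not in labor force = 38,407 + 867 + 10,452 + 5,395 + 6,236 = 61,357 (those not working and not actively searching are outside the labor force — including those who want a job but have given up searching).
Civilian working-age population = 104,549 + 61,357 = 165,906.
Unemployment rate = 7,541 / 104,549 = 7.21%.
Labor force participation rate = 104,549 / 165,906 = 63.02%.

Unemployment rate ≈ 7.21%; labor force participation rate ≈ 63.02%.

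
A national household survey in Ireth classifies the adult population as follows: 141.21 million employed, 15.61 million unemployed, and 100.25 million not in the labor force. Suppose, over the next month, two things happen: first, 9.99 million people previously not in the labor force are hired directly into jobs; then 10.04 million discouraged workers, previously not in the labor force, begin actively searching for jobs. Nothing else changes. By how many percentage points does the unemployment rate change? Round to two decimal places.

The unemployment rate changes by +4.55 percentage points.

Initially, labor force = 141.21 + 15.61 = 156.82 million, so u = 15.61/156.82 = 9.95%.
After the first change, employed and labor force both rise by 9.99; unemployed unchanged → E = 151.20, U = 15.61, labor force = 166.81 million.
After the second change, unemployed and labor force both rise by 10.04 → E = 151.20, U = 25.65, labor force = 176.85 million.
New unemployment rate = 25.65 / 176.85 = 14.50%.
Change = 14.50% − 9.95% = +4.55 percentage points.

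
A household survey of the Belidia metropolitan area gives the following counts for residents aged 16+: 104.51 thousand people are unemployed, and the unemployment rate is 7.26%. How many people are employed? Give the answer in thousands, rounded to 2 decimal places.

Labor force = U / u = 104.51 / 0.0726 ≈ 1,439.53 thousand.
Employed = labor force − unemployed = 1,439.53 − 104.51 = 1,335.02 thousand.

About 1,335.02 thousand are employed.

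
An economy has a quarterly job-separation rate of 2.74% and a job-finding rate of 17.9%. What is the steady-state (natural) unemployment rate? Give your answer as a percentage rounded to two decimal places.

Steady-state unemployment rate ≈ 13.28%.

At steady state the flows balance: s·E = f·U, so U/(E+U) = s/(s+f).
u* = 2.74 / (2.74 + 17.9) = 2.74 / 20.64 = 13.28%.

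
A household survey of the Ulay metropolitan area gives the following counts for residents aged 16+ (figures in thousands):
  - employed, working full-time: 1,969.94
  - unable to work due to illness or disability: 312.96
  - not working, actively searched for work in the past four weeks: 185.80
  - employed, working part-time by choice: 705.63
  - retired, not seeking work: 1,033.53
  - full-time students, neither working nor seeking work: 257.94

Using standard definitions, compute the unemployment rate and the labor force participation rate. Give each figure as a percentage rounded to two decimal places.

Employed = 1,969.94 + 705.63 = 2,675.57 thousand.
Unemployed = 185.80 thousand.
Labor force = 2,675.57 + 185.80 = 2,861.37 thousand.
Not in labor force = 312.96 + 1,033.53 + 257.94 = 1,604.43 thousand (those not working and not actively searching are outside the labor force).
Civilian working-age population = 2,861.37 + 1,604.43 = 4,465.80 thousand.
Unemployment rate = 185.80 / 2,861.37 = 6.49%.
Labor force participation rate = 2,861.37 / 4,465.80 = 64.07%.

Unemployment rate ≈ 6.49%; labor force participation rate ≈ 64.07%.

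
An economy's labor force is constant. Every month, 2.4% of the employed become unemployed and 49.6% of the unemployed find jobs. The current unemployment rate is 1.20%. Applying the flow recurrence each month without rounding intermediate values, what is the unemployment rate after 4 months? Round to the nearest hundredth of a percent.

With a fixed labor force, u_{t+1} = u_t + s·(1−u_t) − f·u_t = u_t·(1−s−f) + s.
Here 1−s−f = 0.480 and s = 0.024.
u_1 = 0.012000 × 0.480 + 0.024 = 0.029760.
u_2 = 0.029760 × 0.480 + 0.024 = 0.038285.
u_3 = 0.038285 × 0.480 + 0.024 = 0.042377.
u_4 = 0.042377 × 0.480 + 0.024 = 0.044341.

Unemployment rate after four months ≈ 4.43%.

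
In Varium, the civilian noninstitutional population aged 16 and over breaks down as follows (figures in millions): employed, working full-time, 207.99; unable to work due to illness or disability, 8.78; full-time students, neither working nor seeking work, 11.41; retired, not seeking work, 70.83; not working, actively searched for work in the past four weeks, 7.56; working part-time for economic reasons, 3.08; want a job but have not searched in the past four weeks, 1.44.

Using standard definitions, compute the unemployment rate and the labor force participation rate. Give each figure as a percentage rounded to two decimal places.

Unemployment rate ≈ 3.46%; labor force participation rate ≈ 70.28%.

Employed = 207.99 + 3.08 = 211.07 million (anyone who worked, including part-time for economic reasons, counts as employed).
Unemployed = 7.56 million.
Labor force = 211.07 + 7.56 = 218.63 million.
Not in labor force = 8.78 + 11.41 + 70.83 + 1.44 = 92.46 million (those not working and not actively searching are outside the labor force — including those who want a job but have given up searching).
Civilian working-age population = 218.63 + 92.46 = 311.09 million.
Unemployment rate = 7.56 / 218.63 = 3.46%.
Labor force participation rate = 218.63 / 311.09 = 70.28%.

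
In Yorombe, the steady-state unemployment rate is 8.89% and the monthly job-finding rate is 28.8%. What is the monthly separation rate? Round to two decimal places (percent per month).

From u* = s/(s+f): s = u·f/(1−u).
s = 0.0889 × 28.8 / (1 − 0.0889) = 2.5603 / 0.9111 ≈ 2.81% per month.

Separation rate ≈ 2.81% per month.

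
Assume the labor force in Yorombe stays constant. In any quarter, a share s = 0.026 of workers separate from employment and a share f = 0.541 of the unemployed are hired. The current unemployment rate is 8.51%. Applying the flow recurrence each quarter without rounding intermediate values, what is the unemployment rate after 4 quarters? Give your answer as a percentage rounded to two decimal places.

With a fixed labor force, u_{t+1} = u_t + s·(1−u_t) − f·u_t = u_t·(1−s−f) + s.
Here 1−s−f = 0.433 and s = 0.026.
u_1 = 0.085100 × 0.433 + 0.026 = 0.062848.
u_2 = 0.062848 × 0.433 + 0.026 = 0.053213.
u_3 = 0.053213 × 0.433 + 0.026 = 0.049041.
u_4 = 0.049041 × 0.433 + 0.026 = 0.047235.

Unemployment rate after four quarters ≈ 4.72%.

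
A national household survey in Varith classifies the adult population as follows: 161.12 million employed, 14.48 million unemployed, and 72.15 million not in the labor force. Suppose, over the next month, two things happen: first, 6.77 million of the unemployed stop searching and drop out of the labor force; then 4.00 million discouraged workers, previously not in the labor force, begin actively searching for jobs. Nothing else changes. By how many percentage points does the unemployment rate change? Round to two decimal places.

The unemployment rate changes by −1.47 percentage points.

Initially, labor force = 161.12 + 14.48 = 175.60 million, so u = 14.48/175.60 = 8.25%.
After the first change, unemployed and labor force both fall by 6.77 → E = 161.12, U = 7.71, labor force = 168.83 million.
After the second change, unemployed and labor force both rise by 4.00 → E = 161.12, U = 11.71, labor force = 172.83 million.
New unemployment rate = 11.71 / 172.83 = 6.78%.
Change = 6.78% − 8.25% = −1.47 percentage points.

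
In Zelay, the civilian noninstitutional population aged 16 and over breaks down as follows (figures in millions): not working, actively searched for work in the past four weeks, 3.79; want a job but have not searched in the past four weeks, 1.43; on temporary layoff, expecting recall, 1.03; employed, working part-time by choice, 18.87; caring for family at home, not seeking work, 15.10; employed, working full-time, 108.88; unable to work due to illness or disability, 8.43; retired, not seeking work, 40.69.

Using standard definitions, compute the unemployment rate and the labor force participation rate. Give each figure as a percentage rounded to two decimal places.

Employed = 18.87 + 108.88 = 127.75 million.
Unemployed = 3.79 + 1.03 = 4.82 million (jobless and actively searching, or on temporary layoff).
Labor force = 127.75 + 4.82 = 132.57 million.
Not in labor force = 1.43 + 15.10 + 8.43 + 40.69 = 65.65 million (those not working and not actively searching are outside the labor force — including those who want a job but have given up searching).
Civilian working-age population = 132.57 + 65.65 = 198.22 million.
Unemployment rate = 4.82 / 132.57 = 3.64%.
Labor force participation rate = 132.57 / 198.22 = 66.88%.

Unemployment rate ≈ 3.64%; labor force participation rate ≈ 66.88%.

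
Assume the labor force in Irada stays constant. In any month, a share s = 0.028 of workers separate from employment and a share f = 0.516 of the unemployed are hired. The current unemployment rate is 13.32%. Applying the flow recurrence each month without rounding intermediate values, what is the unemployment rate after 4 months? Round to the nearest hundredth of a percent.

With a fixed labor force, u_{t+1} = u_t + s·(1−u_t) − f·u_t = u_t·(1−s−f) + s.
Here 1−s−f = 0.456 and s = 0.028.
u_1 = 0.133200 × 0.456 + 0.028 = 0.088739.
u_2 = 0.088739 × 0.456 + 0.028 = 0.068465.
u_3 = 0.068465 × 0.456 + 0.028 = 0.059220.
u_4 = 0.059220 × 0.456 + 0.028 = 0.055004.

Unemployment rate after four months ≈ 5.50%.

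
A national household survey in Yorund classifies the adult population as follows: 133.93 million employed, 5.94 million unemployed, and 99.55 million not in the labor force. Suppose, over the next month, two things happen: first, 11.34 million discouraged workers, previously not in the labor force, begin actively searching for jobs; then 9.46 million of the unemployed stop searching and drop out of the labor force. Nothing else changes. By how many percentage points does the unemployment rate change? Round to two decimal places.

The unemployment rate changes by +1.27 percentage points.

Initially, labor force = 133.93 + 5.94 = 139.87 million, so u = 5.94/139.87 = 4.25%.
After the first change, unemployed and labor force both rise by 11.34 → E = 133.93, U = 17.28, labor force = 151.21 million.
After the second change, unemployed and labor force both fall by 9.46 → E = 133.93, U = 7.82, labor force = 141.75 million.
New unemployment rate = 7.82 / 141.75 = 5.52%.
Change = 5.52% − 4.25% = +1.27 percentage points.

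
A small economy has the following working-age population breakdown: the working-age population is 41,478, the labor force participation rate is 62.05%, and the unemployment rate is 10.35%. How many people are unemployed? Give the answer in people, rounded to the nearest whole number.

About 2,664 are unemployed.

Labor force = 0.6205 × 41,478 = 25,737.
Unemployed = 0.1035 × 25,737 ≈ 2,664.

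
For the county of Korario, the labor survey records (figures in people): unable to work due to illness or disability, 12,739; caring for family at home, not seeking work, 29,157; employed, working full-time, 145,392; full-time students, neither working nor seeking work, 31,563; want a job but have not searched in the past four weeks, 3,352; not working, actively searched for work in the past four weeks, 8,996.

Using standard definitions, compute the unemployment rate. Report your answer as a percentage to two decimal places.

Unemployment rate ≈ 5.83%.

Employed = 145,392.
Unemployed = 8,996.
Labor force = 145,392 + 8,996 = 154,388.
Unemployment rate = 8,996 / 154,388 = 5.83%.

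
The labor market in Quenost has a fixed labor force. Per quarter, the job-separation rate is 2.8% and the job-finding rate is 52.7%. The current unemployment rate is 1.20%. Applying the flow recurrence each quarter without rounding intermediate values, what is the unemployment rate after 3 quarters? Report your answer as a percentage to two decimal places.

With a fixed labor force, u_{t+1} = u_t + s·(1−u_t) − f·u_t = u_t·(1−s−f) + s.
Here 1−s−f = 0.445 and s = 0.028.
u_1 = 0.012000 × 0.445 + 0.028 = 0.033340.
u_2 = 0.033340 × 0.445 + 0.028 = 0.042836.
u_3 = 0.042836 × 0.445 + 0.028 = 0.047062.

Unemployment rate after three quarters ≈ 4.71%.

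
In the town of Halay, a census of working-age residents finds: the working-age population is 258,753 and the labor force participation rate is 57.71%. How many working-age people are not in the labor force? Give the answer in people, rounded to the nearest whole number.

About 109,427 are not in the labor force.

Share not in the labor force = 1 − 0.5771 = 0.4229.
Not in labor force = 0.4229 × 258,753 ≈ 109,427.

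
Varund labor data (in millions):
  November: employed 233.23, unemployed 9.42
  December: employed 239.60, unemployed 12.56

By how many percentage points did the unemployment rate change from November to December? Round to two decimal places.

The unemployment rate changed by +1.10 percentage points.

November: labor force = 233.23 + 9.42 = 242.65; u = 9.42/242.65 = 3.88%.
December: labor force = 239.60 + 12.56 = 252.16; u = 12.56/252.16 = 4.98%.
Change = 4.98% − 3.88% = +1.10 pp.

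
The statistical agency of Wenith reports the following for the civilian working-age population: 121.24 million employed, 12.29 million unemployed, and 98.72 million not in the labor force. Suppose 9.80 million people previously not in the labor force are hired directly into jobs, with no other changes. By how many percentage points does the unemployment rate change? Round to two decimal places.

The unemployment rate changes by −0.63 percentage points.

Initially, labor force = 121.24 + 12.29 = 133.53 million, so u = 12.29/133.53 = 9.20%.
After the change, employed and labor force both rise by 9.80; unemployed unchanged → E = 131.04, U = 12.29, labor force = 143.33 million.
New unemployment rate = 12.29 / 143.33 = 8.57%.
Change = 8.57% − 9.20% = −0.63 percentage points.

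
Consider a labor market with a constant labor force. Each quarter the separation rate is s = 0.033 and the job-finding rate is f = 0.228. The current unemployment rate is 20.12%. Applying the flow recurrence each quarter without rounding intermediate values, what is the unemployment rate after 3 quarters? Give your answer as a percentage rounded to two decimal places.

Unemployment rate after three quarters ≈ 15.66%.

With a fixed labor force, u_{t+1} = u_t + s·(1−u_t) − f·u_t = u_t·(1−s−f) + s.
Here 1−s−f = 0.739 and s = 0.033.
u_1 = 0.201200 × 0.739 + 0.033 = 0.181687.
u_2 = 0.181687 × 0.739 + 0.033 = 0.167267.
u_3 = 0.167267 × 0.739 + 0.033 = 0.156610.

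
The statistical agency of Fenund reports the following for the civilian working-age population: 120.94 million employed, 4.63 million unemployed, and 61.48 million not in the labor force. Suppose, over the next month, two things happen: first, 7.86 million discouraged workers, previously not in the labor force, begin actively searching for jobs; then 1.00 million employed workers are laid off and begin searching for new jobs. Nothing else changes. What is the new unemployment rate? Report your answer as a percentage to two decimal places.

Initially, labor force = 120.94 + 4.63 = 125.57 million, so u = 4.63/125.57 = 3.69%.
After the first change, unemployed and labor force both rise by 7.86 → E = 120.94, U = 12.49, labor force = 133.43 million.
After the second change, employed falls and unemployed rises by 1.00; labor force unchanged → E = 119.94, U = 13.49, labor force = 133.43 million.
New unemployment rate = 13.49 / 133.43 = 10.11%.

New unemployment rate ≈ 10.11%.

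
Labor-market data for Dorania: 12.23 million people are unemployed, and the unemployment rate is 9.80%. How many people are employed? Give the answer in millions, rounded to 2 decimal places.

Labor force = U / u = 12.23 / 0.0980 ≈ 124.80 million.
Employed = labor force − unemployed = 124.80 − 12.23 = 112.57 million.

About 112.57 million are employed.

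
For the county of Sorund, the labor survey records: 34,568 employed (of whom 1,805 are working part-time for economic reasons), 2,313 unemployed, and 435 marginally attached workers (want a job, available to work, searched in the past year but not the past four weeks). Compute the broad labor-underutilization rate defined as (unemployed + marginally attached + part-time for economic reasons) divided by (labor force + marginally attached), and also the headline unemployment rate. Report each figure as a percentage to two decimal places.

Broad underutilization rate ≈ 12.20%; headline unemployment rate ≈ 6.27%.

Labor force = 34,568 + 2,313 = 36,881.
Numerator = 2,313 + 435 + 1,805 = 4,553.
Denominator = 36,881 + 435 = 37,316.
Broad rate = 4,553 / 37,316 = 12.20%.
Headline unemployment rate = 2,313 / 36,881 = 6.27%.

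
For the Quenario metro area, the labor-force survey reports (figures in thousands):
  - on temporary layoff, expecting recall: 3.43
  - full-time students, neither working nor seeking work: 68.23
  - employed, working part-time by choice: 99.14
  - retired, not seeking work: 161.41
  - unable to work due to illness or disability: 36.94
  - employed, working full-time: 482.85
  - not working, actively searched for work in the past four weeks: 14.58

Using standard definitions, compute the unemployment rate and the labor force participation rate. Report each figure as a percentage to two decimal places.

Unemployment rate ≈ 3.00%; labor force participation rate ≈ 69.24%.

Employed = 99.14 + 482.85 = 581.99 thousand.
Unemployed = 3.43 + 14.58 = 18.01 thousand (jobless and actively searching, or on temporary layoff).
Labor force = 581.99 + 18.01 = 600.00 thousand.
Not in labor force = 68.23 + 161.41 + 36.94 = 266.58 thousand (those not working and not actively searching are outside the labor force).
Civilian working-age population = 600.00 + 266.58 = 866.58 thousand.
Unemployment rate = 18.01 / 600.00 = 3.00%.
Labor force participation rate = 600.00 / 866.58 = 69.24%.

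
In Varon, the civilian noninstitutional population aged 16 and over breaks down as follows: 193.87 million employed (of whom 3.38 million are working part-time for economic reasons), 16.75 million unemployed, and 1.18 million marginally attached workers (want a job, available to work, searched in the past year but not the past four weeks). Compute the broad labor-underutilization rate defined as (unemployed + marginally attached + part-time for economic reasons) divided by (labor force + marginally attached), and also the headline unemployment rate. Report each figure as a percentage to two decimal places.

Labor force = 193.87 + 16.75 = 210.62 million.
Numerator = 16.75 + 1.18 + 3.38 = 21.31 million.
Denominator = 210.62 + 1.18 = 211.80 million.
Broad rate = 21.31 / 211.80 = 10.06%.
Headline unemployment rate = 16.75 / 210.62 = 7.95%.

Broad underutilization rate ≈ 10.06%; headline unemployment rate ≈ 7.95%.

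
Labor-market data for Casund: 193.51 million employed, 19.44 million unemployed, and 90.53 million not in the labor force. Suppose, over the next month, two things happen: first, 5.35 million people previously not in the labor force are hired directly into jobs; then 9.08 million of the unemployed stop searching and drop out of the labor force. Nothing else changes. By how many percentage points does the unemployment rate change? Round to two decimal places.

The unemployment rate changes by −4.18 percentage points.

Initially, labor force = 193.51 + 19.44 = 212.95 million, so u = 19.44/212.95 = 9.13%.
After the first change, employed and labor force both rise by 5.35; unemployed unchanged → E = 198.86, U = 19.44, labor force = 218.30 million.
After the second change, unemployed and labor force both fall by 9.08 → E = 198.86, U = 10.36, labor force = 209.22 million.
New unemployment rate = 10.36 / 209.22 = 4.95%.
Change = 4.95% − 9.13% = −4.18 percentage points.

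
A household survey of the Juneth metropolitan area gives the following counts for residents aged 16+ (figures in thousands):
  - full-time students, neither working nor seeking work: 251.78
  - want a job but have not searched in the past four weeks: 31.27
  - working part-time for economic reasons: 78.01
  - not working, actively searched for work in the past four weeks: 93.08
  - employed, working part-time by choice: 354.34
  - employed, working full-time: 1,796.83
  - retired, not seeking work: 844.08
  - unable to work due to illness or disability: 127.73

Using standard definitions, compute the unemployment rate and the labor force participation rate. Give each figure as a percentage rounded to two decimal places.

Unemployment rate ≈ 4.01%; labor force participation rate ≈ 64.92%.

Employed = 78.01 + 354.34 + 1,796.83 = 2,229.18 thousand (anyone who worked, including part-time for economic reasons, counts as employed).
Unemployed = 93.08 thousand.
Labor force = 2,229.18 + 93.08 = 2,322.26 thousand.
Not in labor force = 251.78 + 31.27 + 844.08 + 127.73 = 1,254.86 thousand (those not working and not actively searching are outside the labor force — including those who want a job but have given up searching).
Civilian working-age population = 2,322.26 + 1,254.86 = 3,577.12 thousand.
Unemployment rate = 93.08 / 2,322.26 = 4.01%.
Labor force participation rate = 2,322.26 / 3,577.12 = 64.92%.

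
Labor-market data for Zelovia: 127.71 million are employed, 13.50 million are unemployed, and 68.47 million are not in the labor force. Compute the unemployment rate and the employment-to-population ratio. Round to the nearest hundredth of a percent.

Unemployment rate ≈ 9.56%; employment-population ratio ≈ 60.91%.

Labor force = employed + unemployed = 127.71 + 13.50 = 141.21 million.
Working-age population = 141.21 + 68.47 = 209.68 million.
Unemployment rate = 13.50 / 141.21 = 9.56%.
Employment-population ratio = 127.71 / 209.68 = 60.91%.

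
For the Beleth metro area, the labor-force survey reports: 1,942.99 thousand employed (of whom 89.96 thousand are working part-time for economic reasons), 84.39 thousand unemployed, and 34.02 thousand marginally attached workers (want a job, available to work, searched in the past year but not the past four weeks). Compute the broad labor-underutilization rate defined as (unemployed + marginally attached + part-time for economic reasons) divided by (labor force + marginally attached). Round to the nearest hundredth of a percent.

Labor force = 1,942.99 + 84.39 = 2,027.38 thousand.
Numerator = 84.39 + 34.02 + 89.96 = 208.37 thousand.
Denominator = 2,027.38 + 34.02 = 2,061.40 thousand.
Broad rate = 208.37 / 2,061.40 = 10.11%.

Broad underutilization rate ≈ 10.11%.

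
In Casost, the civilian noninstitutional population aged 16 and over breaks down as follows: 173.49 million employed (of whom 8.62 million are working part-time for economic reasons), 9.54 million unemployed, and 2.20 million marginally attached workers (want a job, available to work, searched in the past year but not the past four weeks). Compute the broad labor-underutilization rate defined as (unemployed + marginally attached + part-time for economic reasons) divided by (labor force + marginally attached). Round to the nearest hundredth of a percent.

Broad underutilization rate ≈ 10.99%.

Labor force = 173.49 + 9.54 = 183.03 million.
Numerator = 9.54 + 2.20 + 8.62 = 20.36 million.
Denominator = 183.03 + 2.20 = 185.23 million.
Broad rate = 20.36 / 185.23 = 10.99%.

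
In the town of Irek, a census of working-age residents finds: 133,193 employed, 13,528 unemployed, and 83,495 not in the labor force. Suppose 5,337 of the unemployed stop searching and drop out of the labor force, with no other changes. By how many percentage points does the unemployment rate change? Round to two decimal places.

Initially, labor force = 133,193 + 13,528 = 146,721, so u = 13,528/146,721 = 9.22%.
After the change, unemployed and labor force both fall by 5,337 → E = 133,193, U = 8,191, labor force = 141,384.
New unemployment rate = 8,191 / 141,384 = 5.79%.
Change = 5.79% − 9.22% = −3.43 percentage points.

The unemployment rate changes by −3.43 percentage points.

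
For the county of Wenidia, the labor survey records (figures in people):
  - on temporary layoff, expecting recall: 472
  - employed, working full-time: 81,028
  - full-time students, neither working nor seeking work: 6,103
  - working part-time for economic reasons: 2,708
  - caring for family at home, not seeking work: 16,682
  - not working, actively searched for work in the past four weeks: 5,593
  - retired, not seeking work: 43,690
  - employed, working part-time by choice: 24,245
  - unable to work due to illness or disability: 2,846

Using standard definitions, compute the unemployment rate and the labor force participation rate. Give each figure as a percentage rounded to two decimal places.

Employed = 81,028 + 2,708 + 24,245 = 107,981 (anyone who worked, including part-time for economic reasons, counts as employed).
Unemployed = 472 + 5,593 = 6,065 (jobless and actively searching, or on temporary layoff).
Labor force = 107,981 + 6,065 = 114,046.
Not in labor force = 6,103 + 16,682 + 43,690 + 2,846 = 69,321 (those not working and not actively searching are outside the labor force).
Civilian working-age population = 114,046 + 69,321 = 183,367.
Unemployment rate = 6,065 / 114,046 = 5.32%.
Labor force participation rate = 114,046 / 183,367 = 62.20%.

Unemployment rate ≈ 5.32%; labor force participation rate ≈ 62.20%.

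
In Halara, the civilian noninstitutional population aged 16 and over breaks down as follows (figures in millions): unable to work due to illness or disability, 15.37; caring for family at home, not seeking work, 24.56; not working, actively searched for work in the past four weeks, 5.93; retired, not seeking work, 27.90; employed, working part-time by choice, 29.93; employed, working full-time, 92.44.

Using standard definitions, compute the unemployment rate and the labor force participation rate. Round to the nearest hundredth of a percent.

Unemployment rate ≈ 4.62%; labor force participation rate ≈ 65.42%.

Employed = 29.93 + 92.44 = 122.37 million.
Unemployed = 5.93 million.
Labor force = 122.37 + 5.93 = 128.30 million.
Not in labor force = 15.37 + 24.56 + 27.90 = 67.83 million (those not working and not actively searching are outside the labor force).
Civilian working-age population = 128.30 + 67.83 = 196.13 million.
Unemployment rate = 5.93 / 128.30 = 4.62%.
Labor force participation rate = 128.30 / 196.13 = 65.42%.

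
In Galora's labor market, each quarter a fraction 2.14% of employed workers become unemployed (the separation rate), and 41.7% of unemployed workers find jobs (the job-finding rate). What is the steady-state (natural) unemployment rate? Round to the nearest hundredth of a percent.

Steady-state unemployment rate ≈ 4.88%.

At steady state the flows balance: s·E = f·U, so U/(E+U) = s/(s+f).
u* = 2.14 / (2.14 + 41.7) = 2.14 / 43.84 = 4.88%.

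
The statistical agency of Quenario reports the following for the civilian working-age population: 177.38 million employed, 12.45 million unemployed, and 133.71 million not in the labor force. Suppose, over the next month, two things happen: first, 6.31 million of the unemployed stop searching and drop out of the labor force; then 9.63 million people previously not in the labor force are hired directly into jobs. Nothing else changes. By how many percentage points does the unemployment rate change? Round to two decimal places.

Initially, labor force = 177.38 + 12.45 = 189.83 million, so u = 12.45/189.83 = 6.56%.
After the first change, unemployed and labor force both fall by 6.31 → E = 177.38, U = 6.14, labor force = 183.52 million.
After the second change, employed and labor force both rise by 9.63; unemployed unchanged → E = 187.01, U = 6.14, labor force = 193.15 million.
New unemployment rate = 6.14 / 193.15 = 3.18%.
Change = 3.18% − 6.56% = −3.38 percentage points.

The unemployment rate changes by −3.38 percentage points.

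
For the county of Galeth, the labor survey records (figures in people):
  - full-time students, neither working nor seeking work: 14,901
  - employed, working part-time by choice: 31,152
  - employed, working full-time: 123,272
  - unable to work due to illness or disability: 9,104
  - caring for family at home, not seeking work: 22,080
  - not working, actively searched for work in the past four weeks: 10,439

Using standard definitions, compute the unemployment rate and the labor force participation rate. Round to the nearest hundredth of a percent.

Unemployment rate ≈ 6.33%; labor force participation rate ≈ 78.15%.

Employed = 31,152 + 123,272 = 154,424.
Unemployed = 10,439.
Labor force = 154,424 + 10,439 = 164,863.
Not in labor force = 14,901 + 9,104 + 22,080 = 46,085 (those not working and not actively searching are outside the labor force).
Civilian working-age population = 164,863 + 46,085 = 210,948.
Unemployment rate = 10,439 / 164,863 = 6.33%.
Labor force participation rate = 164,863 / 210,948 = 78.15%.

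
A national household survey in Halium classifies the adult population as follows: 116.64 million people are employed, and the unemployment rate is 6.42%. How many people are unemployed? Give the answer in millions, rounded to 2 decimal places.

About 8.00 million are unemployed.

Let U be the number unemployed. The labor force is E + U, and U/(E+U) = 0.0642.
So U = 0.0642 × 116.64 / (1 − 0.0642) = 7.4883 / 0.9358 ≈ 8.00 million.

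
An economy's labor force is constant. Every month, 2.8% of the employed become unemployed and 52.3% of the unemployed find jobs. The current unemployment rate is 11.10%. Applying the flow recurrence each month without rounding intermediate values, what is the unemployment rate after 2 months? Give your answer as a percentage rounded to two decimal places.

With a fixed labor force, u_{t+1} = u_t + s·(1−u_t) − f·u_t = u_t·(1−s−f) + s.
Here 1−s−f = 0.449 and s = 0.028.
u_1 = 0.111000 × 0.449 + 0.028 = 0.077839.
u_2 = 0.077839 × 0.449 + 0.028 = 0.062950.

Unemployment rate after two months ≈ 6.29%.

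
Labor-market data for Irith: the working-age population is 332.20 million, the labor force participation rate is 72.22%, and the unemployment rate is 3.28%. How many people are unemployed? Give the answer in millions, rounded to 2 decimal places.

About 7.87 million are unemployed.

Labor force = 0.7222 × 332.20 = 239.91 million.
Unemployed = 0.0328 × 239.91 ≈ 7.87 million.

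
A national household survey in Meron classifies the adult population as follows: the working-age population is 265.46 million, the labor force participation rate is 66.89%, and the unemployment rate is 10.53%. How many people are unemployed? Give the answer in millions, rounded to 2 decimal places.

Labor force = 0.6689 × 265.46 = 177.57 million.
Unemployed = 0.1053 × 177.57 ≈ 18.70 million.

About 18.70 million are unemployed.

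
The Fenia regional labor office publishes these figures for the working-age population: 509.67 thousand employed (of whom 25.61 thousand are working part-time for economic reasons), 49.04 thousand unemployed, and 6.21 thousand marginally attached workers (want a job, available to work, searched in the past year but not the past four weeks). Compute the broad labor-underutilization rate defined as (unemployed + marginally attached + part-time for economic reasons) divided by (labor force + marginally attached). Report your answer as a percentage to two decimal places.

Labor force = 509.67 + 49.04 = 558.71 thousand.
Numerator = 49.04 + 6.21 + 25.61 = 80.86 thousand.
Denominator = 558.71 + 6.21 = 564.92 thousand.
Broad rate = 80.86 / 564.92 = 14.31%.

Broad underutilization rate ≈ 14.31%.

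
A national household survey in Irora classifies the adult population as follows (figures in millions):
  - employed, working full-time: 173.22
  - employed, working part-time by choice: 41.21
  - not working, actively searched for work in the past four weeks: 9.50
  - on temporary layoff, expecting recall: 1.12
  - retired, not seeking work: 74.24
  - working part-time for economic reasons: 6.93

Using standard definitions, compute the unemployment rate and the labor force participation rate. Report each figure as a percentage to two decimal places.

Employed = 173.22 + 41.21 + 6.93 = 221.36 million (anyone who worked, including part-time for economic reasons, counts as employed).
Unemployed = 9.50 + 1.12 = 10.62 million (jobless and actively searching, or on temporary layoff).
Labor force = 221.36 + 10.62 = 231.98 million.
Not in labor force = 74.24 million (those not working and not actively searching are outside the labor force).
Civilian working-age population = 231.98 + 74.24 = 306.22 million.
Unemployment rate = 10.62 / 231.98 = 4.58%.
Labor force participation rate = 231.98 / 306.22 = 75.76%.

Unemployment rate ≈ 4.58%; labor force participation rate ≈ 75.76%.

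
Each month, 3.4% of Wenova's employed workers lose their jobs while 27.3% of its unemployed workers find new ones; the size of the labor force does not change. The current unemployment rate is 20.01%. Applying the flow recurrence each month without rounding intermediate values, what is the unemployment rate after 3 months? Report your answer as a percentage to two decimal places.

With a fixed labor force, u_{t+1} = u_t + s·(1−u_t) − f·u_t = u_t·(1−s−f) + s.
Here 1−s−f = 0.693 and s = 0.034.
u_1 = 0.200100 × 0.693 + 0.034 = 0.172669.
u_2 = 0.172669 × 0.693 + 0.034 = 0.153660.
u_3 = 0.153660 × 0.693 + 0.034 = 0.140486.

Unemployment rate after three months ≈ 14.05%.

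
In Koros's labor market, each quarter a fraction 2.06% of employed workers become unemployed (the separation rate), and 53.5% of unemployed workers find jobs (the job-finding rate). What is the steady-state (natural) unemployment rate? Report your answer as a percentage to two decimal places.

At steady state the flows balance: s·E = f·U, so U/(E+U) = s/(s+f).
u* = 2.06 / (2.06 + 53.5) = 2.06 / 55.56 = 3.71%.

Steady-state unemployment rate ≈ 3.71%.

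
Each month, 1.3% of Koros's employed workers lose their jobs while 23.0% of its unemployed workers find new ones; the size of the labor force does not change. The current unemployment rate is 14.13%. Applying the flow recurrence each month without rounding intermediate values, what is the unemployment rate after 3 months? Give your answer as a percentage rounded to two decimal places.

Unemployment rate after three months ≈ 9.16%.

With a fixed labor force, u_{t+1} = u_t + s·(1−u_t) − f·u_t = u_t·(1−s−f) + s.
Here 1−s−f = 0.757 and s = 0.013.
u_1 = 0.141300 × 0.757 + 0.013 = 0.119964.
u_2 = 0.119964 × 0.757 + 0.013 = 0.103813.
u_3 = 0.103813 × 0.757 + 0.013 = 0.091586.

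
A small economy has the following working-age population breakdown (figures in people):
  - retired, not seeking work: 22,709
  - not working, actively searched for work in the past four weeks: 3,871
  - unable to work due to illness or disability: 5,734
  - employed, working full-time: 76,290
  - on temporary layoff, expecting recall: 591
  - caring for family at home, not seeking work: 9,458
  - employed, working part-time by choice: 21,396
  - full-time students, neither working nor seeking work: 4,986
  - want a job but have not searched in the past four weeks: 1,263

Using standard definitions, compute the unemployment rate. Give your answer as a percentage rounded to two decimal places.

Employed = 76,290 + 21,396 = 97,686.
Unemployed = 3,871 + 591 = 4,462 (jobless and actively searching, or on temporary layoff).
Labor force = 97,686 + 4,462 = 102,148.
Unemployment rate = 4,462 / 102,148 = 4.37%.

Unemployment rate ≈ 4.37%.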